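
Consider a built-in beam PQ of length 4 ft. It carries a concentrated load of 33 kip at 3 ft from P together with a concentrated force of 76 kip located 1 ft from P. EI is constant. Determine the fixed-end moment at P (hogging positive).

Take the two fixed-end moments M_P, M_Q as redundants; the released structure is the simple span PQ.
Simple-span end rotations at P and Q under the given loads:
  at P: point load 33 at a = 3: Pab(L + b)/(6LEI) = 20.62/EI
  at Q: point load 33 at a = 3: Pab(L + a)/(6LEI) = 28.88/EI
  at P: point load 76 at a = 1: Pab(L + b)/(6LEI) = 66.5/EI
  at Q: point load 76 at a = 1: Pab(L + a)/(6LEI) = 47.5/EI
  θ_P0 = 87.12/EI,  θ_Q0 = 76.38/EI
Flexibility coefficients: a unit moment at one end gives L/(3EI) there and L/(6EI) at the far end, so f₁₁ = f₂₂ = 1.333/EI and f₁₂ = f₂₁ = 0.6667/EI.
Compatibility — zero rotation at each built-in end:
  1.333 M_P + 0.6667 M_Q = 87.12
  0.6667 M_P + 1.333 M_Q = 76.38
Solving the pair gives M_P = 48.94 kip·ft and M_Q = 32.81 kip·ft (hogging).

M_P = 48.94 kip·ft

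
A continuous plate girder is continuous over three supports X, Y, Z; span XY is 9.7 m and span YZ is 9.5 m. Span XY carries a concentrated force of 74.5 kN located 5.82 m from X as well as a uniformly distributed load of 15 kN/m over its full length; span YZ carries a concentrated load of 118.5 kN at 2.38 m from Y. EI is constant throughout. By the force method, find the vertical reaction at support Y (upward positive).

R_Y = 258.5 kN

Release continuity at Y by inserting a hinge; the redundant is the internal moment M_Y. The primary structure is two simply-supported spans XY and YZ.
Rotations at Y on the released spans (each span's end-slope, ×1/EI):
  span XY: point load 74.5 at a = 5.82: Pab(L + a)/(6LEI) = 448.6/EI
  span XY: UDL 15: wL³/(24EI) = 570.4/EI
  span YZ: point load 118.5 at a = 2.38: Pab(L + b)/(6LEI) = 585.5/EI
  relative rotation θ_0 = (1019 + 585.5)/EI = 1605/EI
A unit hogging moment at Y produces rotation L₁/(3EI) + L₂/(3EI) = 6.4/EI.
Slope continuity at Y: θ_0 = M_Y·6.4/EI, so M_Y = 1605/6.4 = 250.7 kN·m (hogging).
Span XY, ΣM about X with M_Y applied at Y: R_Y^{XY}·9.7 = 1139 + 250.7, so R_Y^{XY} = 143.3 kN and R_X = 220 − 143.3 = 76.7 kN.
Span YZ, ΣM about Z: R_Y^{YZ}·9.5 = 843.7 + 250.7, so R_Y^{YZ} = 115.2 kN and R_Z = 118.5 − 115.2 = 3.297 kN.
R_Y = 143.3 + 115.2 = 258.5 kN.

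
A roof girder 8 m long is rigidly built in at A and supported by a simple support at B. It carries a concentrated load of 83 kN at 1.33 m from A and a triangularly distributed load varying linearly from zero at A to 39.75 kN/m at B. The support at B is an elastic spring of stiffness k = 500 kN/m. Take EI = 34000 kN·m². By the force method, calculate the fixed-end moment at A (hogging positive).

M_A = 439.5 kN·m

Remove the prop at B; the released (primary) structure is a cantilever built in at A.
Deflection at B on the released cantilever, summing each load's contribution:
  point load 83 at a = 1.33: Pa²(3L − a)/(6EI) = 554.7/EI
  triangular load, peak 39.75 at the free end: 11w₀L⁴/(120EI) = 14925/EI
  δ_0 = 15480/EI
Flexibility coefficient — unit upward force at B: δ_{BB} = L³/(3EI) = 170.7/EI.
With EI = 34000 kN·m²: δ_0 = 0.45528 m and δ_{BB} = 0.00502 m/kN.
Compatibility — the spring shortens by R_B/k under the reaction it provides: δ_0 − R_B·δ_{BB} = R_B/k. With 1/k = 0.002 m/kN, R_B = δ_0 / (δ_{BB} + 1/k) = 0.45528 / (0.00502 + 0.002) = 64.86 kN.
Moment equilibrium about A: M_A = Σ(load moments about A) − R_B·L = 958.4 − 64.86×8 = 439.5 kN·m.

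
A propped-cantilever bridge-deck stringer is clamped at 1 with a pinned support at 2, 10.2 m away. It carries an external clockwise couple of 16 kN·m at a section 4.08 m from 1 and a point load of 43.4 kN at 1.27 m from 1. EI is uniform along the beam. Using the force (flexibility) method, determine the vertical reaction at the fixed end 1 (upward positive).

R_1 = 40.93 kN

Take the reaction at 2 as the redundant and release it; the primary structure is a cantilever fixed at 1.
Primary-structure tip deflection at 2 by superposition:
  clockwise couple 16 at a = 4.08: M₀a(2L − a)/(2EI) = 532.7/EI
  point load 43.4 at a = 1.27: Pa²(3L − a)/(6EI) = 342.2/EI
  δ_0 = 874.9/EI
Tip deflection under a unit load at 2: L³/(3EI) = 353.7/EI.
The prop prevents deflection at 2: R_2 = δ_0/δ_{22} = 874.9/353.7 = 2.473 kN.
Vertical equilibrium: R_1 = ΣP − R_2 = 43.4 − 2.473 = 40.93 kN.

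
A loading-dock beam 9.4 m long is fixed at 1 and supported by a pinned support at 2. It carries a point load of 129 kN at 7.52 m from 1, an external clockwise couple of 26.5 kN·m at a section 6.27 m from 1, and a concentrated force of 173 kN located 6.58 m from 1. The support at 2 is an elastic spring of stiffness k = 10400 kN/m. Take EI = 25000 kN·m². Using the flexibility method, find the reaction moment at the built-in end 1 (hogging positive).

Remove the prop at 2; the released (primary) structure is a cantilever built in at 1.
Deflection at 2 on the released cantilever, summing each load's contribution:
  point load 129 at a = 7.52: Pa²(3L − a)/(6EI) = 25143/EI
  clockwise couple 26.5 at a = 6.27: M₀a(2L − a)/(2EI) = 1041/EI
  point load 173 at a = 6.58: Pa²(3L − a)/(6EI) = 26990/EI
  δ_0 = 53174/EI
Flexibility coefficient — unit upward force at 2: δ_{22} = L³/(3EI) = 276.9/EI.
With EI = 25000 kN·m²: δ_0 = 2.127 m and δ_{22} = 0.011074 m/kN.
Compatibility — the spring shortens by R_2/k under the reaction it provides: δ_0 − R_2·δ_{22} = R_2/k. With 1/k = 0.000096 m/kN, R_2 = δ_0 / (δ_{22} + 1/k) = 2.127 / (0.011074 + 0.000096) = 190.4 kN.
Moment equilibrium about 1: M_1 = Σ(load moments about 1) − R_2·L = 2135 − 190.4×9.4 = 345.1 kN·m.

M_1 = 345.1 kN·m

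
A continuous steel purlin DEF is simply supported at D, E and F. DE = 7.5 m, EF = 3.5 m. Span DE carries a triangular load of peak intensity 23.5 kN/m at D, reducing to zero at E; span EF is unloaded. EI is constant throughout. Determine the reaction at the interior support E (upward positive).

Insert a hinge at E; M_E is the redundant, and each span becomes simply supported.
End slopes at the hinge E, treating each span as simply supported:
  span DE: triangular load, peak 23.5: 7w₀L³/(360EI) = 192.8/EI
  relative rotation θ_0 = (192.8 + 0)/EI = 192.8/EI
A unit hogging moment at E produces rotation L₁/(3EI) + L₂/(3EI) = 3.667/EI.
Slope continuity at E: θ_0 = M_E·3.667/EI, so M_E = 192.8/3.667 = 52.57 kN·m (hogging).
Span DE, ΣM about D with M_E applied at E: R_E^{DE}·7.5 = 220.3 + 52.57, so R_E^{DE} = 36.38 kN and R_D = 88.12 − 36.38 = 51.74 kN.
Span EF, ΣM about F: R_E^{EF}·3.5 = 0 + 52.57, so R_E^{EF} = 15.02 kN and R_F = 0 − 15.02 = -15.02 kN.
R_E = 36.38 + 15.02 = 51.41 kN.

R_E = 51.41 kN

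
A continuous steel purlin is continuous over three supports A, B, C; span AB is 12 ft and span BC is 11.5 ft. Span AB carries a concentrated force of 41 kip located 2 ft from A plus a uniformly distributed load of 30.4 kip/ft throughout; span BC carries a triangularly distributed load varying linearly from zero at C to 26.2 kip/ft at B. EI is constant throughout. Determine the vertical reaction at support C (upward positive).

Insert a hinge at B; M_B is the redundant, and each span becomes simply supported.
Rotations at B on the released spans (each span's end-slope, ×1/EI):
  span AB: point load 41 at a = 2: Pab(L + a)/(6LEI) = 159.4/EI
  span AB: UDL 30.4: wL³/(24EI) = 2189/EI
  span BC: triangular load, peak 26.2: w₀L³/(45EI) = 885.5/EI
  relative rotation θ_0 = (2348 + 885.5)/EI = 3234/EI
A unit hogging moment at B produces rotation L₁/(3EI) + L₂/(3EI) = 7.833/EI.
Compatibility: M_B·(L₁+L₂)/(3EI) = θ_0, giving M_B = 412.8 kip·ft (hogging).
Span BC, ΣM about C: R_B^{BC}·11.5 = 1155 + 412.8, so R_B^{BC} = 136.3 kip and R_C = 150.7 − 136.3 = 14.32 kip.

R_C = 14.32 kip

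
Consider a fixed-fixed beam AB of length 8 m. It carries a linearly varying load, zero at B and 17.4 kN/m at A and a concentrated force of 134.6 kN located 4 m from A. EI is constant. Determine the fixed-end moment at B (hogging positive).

M_B = 171.7 kN·m

Release both end moments; the primary structure is a simply-supported span AB with redundants M_A and M_B.
Simple-span end rotations at A and B under the given loads:
  at A: triangular load, peak 17.4: w₀L³/(45EI) = 198/EI
  at B: triangular load, peak 17.4: 7w₀L³/(360EI) = 173.2/EI
  at A: point load 134.6 at a = 4: Pab(L + b)/(6LEI) = 538.4/EI
  at B: point load 134.6 at a = 4: Pab(L + a)/(6LEI) = 538.4/EI
  θ_A0 = 736.4/EI,  θ_B0 = 711.6/EI
Flexibility coefficients: a unit moment at one end gives L/(3EI) there and L/(6EI) at the far end, so f₁₁ = f₂₂ = 2.667/EI and f₁₂ = f₂₁ = 1.333/EI.
Compatibility — zero rotation at each built-in end:
  2.667 M_A + 1.333 M_B = 736.4
  1.333 M_A + 2.667 M_B = 711.6
Solving the pair gives M_A = 190.3 kN·m and M_B = 171.7 kN·m (hogging).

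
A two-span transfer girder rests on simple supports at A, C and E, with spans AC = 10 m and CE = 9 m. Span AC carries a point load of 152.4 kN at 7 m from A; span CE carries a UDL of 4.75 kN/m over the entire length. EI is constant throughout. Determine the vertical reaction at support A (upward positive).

Insert a hinge at C; M_C is the redundant, and each span becomes simply supported.
Rotations at C on the released spans (each span's end-slope, ×1/EI):
  span AC: point load 152.4 at a = 7: Pab(L + a)/(6LEI) = 906.8/EI
  span CE: UDL 4.75: wL³/(24EI) = 144.3/EI
  relative rotation θ_0 = (906.8 + 144.3)/EI = 1051/EI
A unit hogging moment at C produces rotation L₁/(3EI) + L₂/(3EI) = 6.333/EI.
Slope continuity at C: θ_0 = M_C·6.333/EI, so M_C = 1051/6.333 = 166 kN·m (hogging).
Span AC, ΣM about A with M_C applied at C: R_C^{AC}·10 = 1067 + 166, so R_C^{AC} = 123.3 kN and R_A = 152.4 − 123.3 = 29.12 kN.

R_A = 29.12 kN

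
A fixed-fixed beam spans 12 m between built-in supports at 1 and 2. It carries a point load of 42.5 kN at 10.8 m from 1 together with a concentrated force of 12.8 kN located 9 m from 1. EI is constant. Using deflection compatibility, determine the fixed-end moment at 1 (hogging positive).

Take the two fixed-end moments M_1, M_2 as redundants; the released structure is the simple span 12.
Simple-span end rotations at 1 and 2 under the given loads:
  at 1: point load 42.5 at a = 10.8: Pab(L + b)/(6LEI) = 101/EI
  at 2: point load 42.5 at a = 10.8: Pab(L + a)/(6LEI) = 174.4/EI
  at 1: point load 12.8 at a = 9: Pab(L + b)/(6LEI) = 72/EI
  at 2: point load 12.8 at a = 9: Pab(L + a)/(6LEI) = 100.8/EI
  θ_10 = 173/EI,  θ_20 = 275.2/EI
Flexibility coefficients: a unit moment at one end gives L/(3EI) there and L/(6EI) at the far end, so f₁₁ = f₂₂ = 4/EI and f₁₂ = f₂₁ = 2/EI.
Compatibility — zero rotation at each built-in end:
  4 M_1 + 2 M_2 = 173
  2 M_1 + 4 M_2 = 275.2
Solving the pair gives M_1 = 11.79 kN·m and M_2 = 62.91 kN·m (hogging).

M_1 = 11.79 kN·m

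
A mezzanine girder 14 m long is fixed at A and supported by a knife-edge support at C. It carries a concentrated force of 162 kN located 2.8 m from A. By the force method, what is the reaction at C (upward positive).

R_C = 9.072 kN

Release the roller at C. Primary structure: cantilever fixed at A.
Free-end deflection of the primary structure under the applied loading (downward +):
  point load 162 at a = 2.8: Pa²(3L − a)/(6EI) = 8298/EI
Flexibility coefficient — unit upward force at C: δ_{CC} = L³/(3EI) = 914.7/EI.
Compatibility at C: δ_0 − R_C·δ_{CC} = 0, so R_C = 8298/914.7 = 9.072 kN.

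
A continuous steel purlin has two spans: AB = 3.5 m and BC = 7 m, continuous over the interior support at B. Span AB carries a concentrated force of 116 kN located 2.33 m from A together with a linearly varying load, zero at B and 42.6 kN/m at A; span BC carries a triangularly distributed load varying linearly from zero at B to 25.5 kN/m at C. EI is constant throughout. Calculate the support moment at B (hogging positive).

M_B = 83.82 kN·m

Insert a hinge at B; M_B is the redundant, and each span becomes simply supported.
End slopes at the hinge B, treating each span as simply supported:
  span AB: point load 116 at a = 2.33: Pab(L + a)/(6LEI) = 87.79/EI
  span AB: triangular load, peak 42.6: 7w₀L³/(360EI) = 35.51/EI
  span BC: triangular load, peak 25.5: 7w₀L³/(360EI) = 170.1/EI
  relative rotation θ_0 = (123.3 + 170.1)/EI = 293.4/EI
A unit hogging moment at B produces rotation L₁/(3EI) + L₂/(3EI) = 3.5/EI.
Slope continuity at B: θ_0 = M_B·3.5/EI, so M_B = 293.4/3.5 = 83.82 kN·m (hogging).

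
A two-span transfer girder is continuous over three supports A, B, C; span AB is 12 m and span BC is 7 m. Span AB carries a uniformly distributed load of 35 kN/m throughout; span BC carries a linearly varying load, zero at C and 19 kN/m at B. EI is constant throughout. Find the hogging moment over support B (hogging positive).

M_B = 420.8 kN·m

Take M_B as the redundant. Released structure: two simple spans AB and BC with a hinge at B.
Rotations at B on the released spans (each span's end-slope, ×1/EI):
  span AB: UDL 35: wL³/(24EI) = 2520/EI
  span BC: triangular load, peak 19: w₀L³/(45EI) = 144.8/EI
  relative rotation θ_0 = (2520 + 144.8)/EI = 2665/EI
A unit hogging moment at B produces rotation L₁/(3EI) + L₂/(3EI) = 6.333/EI.
Slope continuity at B: θ_0 = M_B·6.333/EI, so M_B = 2665/6.333 = 420.8 kN·m (hogging).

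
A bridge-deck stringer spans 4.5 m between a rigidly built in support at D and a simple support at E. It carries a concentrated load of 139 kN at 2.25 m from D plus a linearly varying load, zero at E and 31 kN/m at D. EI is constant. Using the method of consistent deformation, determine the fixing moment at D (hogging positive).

Choose R_E as the redundant. The primary structure is the cantilever fixed at D.
Free-end deflection of the primary structure under the applied loading (downward +):
  point load 139 at a = 2.25: Pa²(3L − a)/(6EI) = 1319/EI
  triangular load, peak 31 at the fixed end: w₀L⁴/(30EI) = 423.7/EI
  δ_0 = 1743/EI
Flexibility coefficient — unit upward force at E: δ_{EE} = L³/(3EI) = 30.38/EI.
Compatibility at E: δ_0 − R_E·δ_{EE} = 0, so R_E = 1743/30.38 = 57.39 kN.
Moment equilibrium about D: M_D = Σ(load moments about D) − R_E·L = 417.4 − 57.39×4.5 = 159.1 kN·m.

M_D = 159.1 kN·m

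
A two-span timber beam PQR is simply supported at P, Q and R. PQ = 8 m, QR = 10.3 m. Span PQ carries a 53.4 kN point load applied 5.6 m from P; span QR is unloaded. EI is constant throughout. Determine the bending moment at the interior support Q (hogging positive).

M_Q = 33.34 kN·m

Take M_Q as the redundant. Released structure: two simple spans PQ and QR with a hinge at Q.
Discontinuity in slope at Q on the released structure — sum the simple-span end rotations:
  span PQ: point load 53.4 at a = 5.6: Pab(L + a)/(6LEI) = 203.3/EI
  relative rotation θ_0 = (203.3 + 0)/EI = 203.3/EI
A unit hogging moment at Q produces rotation L₁/(3EI) + L₂/(3EI) = 6.1/EI.
Slope continuity at Q: θ_0 = M_Q·6.1/EI, so M_Q = 203.3/6.1 = 33.34 kN·m (hogging).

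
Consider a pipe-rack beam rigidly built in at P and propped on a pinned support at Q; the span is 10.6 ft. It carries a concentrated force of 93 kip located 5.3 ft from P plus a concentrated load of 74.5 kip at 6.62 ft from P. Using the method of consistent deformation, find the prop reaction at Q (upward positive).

Remove the prop at Q; the released (primary) structure is a cantilever built in at P.
Deflection at Q on the released cantilever, summing each load's contribution:
  point load 93 at a = 5.3: Pa²(3L − a)/(6EI) = 11538/EI
  point load 74.5 at a = 6.62: Pa²(3L − a)/(6EI) = 13702/EI
  δ_0 = 25240/EI
Tip deflection under a unit load at Q: L³/(3EI) = 397/EI.
The prop prevents deflection at Q: R_Q = δ_0/δ_{QQ} = 25240/397 = 63.58 kip.

R_Q = 63.58 kip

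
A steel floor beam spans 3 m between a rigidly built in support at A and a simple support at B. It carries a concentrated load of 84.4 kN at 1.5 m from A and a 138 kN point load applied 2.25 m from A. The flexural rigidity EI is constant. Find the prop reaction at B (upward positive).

R_B = 113.7 kN

Take the reaction at B as the redundant and release it; the primary structure is a cantilever fixed at A.
Downward deflection at the released point B due to the loads:
  point load 84.4 at a = 1.5: Pa²(3L − a)/(6EI) = 237.4/EI
  point load 138 at a = 2.25: Pa²(3L − a)/(6EI) = 786/EI
  δ_0 = 1023/EI
Flexibility coefficient — unit upward force at B: δ_{BB} = L³/(3EI) = 9/EI.
The prop prevents deflection at B: R_B = δ_0/δ_{BB} = 1023/9 = 113.7 kN.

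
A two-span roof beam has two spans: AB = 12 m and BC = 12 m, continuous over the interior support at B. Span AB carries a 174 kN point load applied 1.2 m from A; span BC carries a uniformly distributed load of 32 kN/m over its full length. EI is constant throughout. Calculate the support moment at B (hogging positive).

M_B = 339.7 kN·m

Insert a hinge at B; M_B is the redundant, and each span becomes simply supported.
Rotations at B on the released spans (each span's end-slope, ×1/EI):
  span AB: point load 174 at a = 1.2: Pab(L + a)/(6LEI) = 413.4/EI
  span BC: UDL 32: wL³/(24EI) = 2304/EI
  relative rotation θ_0 = (413.4 + 2304)/EI = 2717/EI
A unit hogging moment at B produces rotation L₁/(3EI) + L₂/(3EI) = 8/EI.
Slope continuity at B: θ_0 = M_B·8/EI, so M_B = 2717/8 = 339.7 kN·m (hogging).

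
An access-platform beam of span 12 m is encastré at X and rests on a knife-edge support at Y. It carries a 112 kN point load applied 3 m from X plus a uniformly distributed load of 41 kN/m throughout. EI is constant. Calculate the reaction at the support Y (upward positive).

R_Y = 194.1 kN

Release the roller at Y. Primary structure: cantilever fixed at X.
Primary-structure tip deflection at Y by superposition:
  point load 112 at a = 3: Pa²(3L − a)/(6EI) = 5544/EI
  UDL 41: wL⁴/(8EI) = 106272/EI
  δ_0 = 111816/EI
Flexibility coefficient — unit upward force at Y: δ_{YY} = L³/(3EI) = 576/EI.
Compatibility at Y: δ_0 − R_Y·δ_{YY} = 0, so R_Y = 111816/576 = 194.1 kN.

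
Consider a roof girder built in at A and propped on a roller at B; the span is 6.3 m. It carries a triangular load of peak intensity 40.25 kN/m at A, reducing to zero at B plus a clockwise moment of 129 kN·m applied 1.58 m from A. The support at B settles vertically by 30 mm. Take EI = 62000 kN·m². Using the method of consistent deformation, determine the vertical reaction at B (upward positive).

R_B = 16.52 kN

Release the roller at B. Primary structure: cantilever fixed at A.
Primary-structure tip deflection at B by superposition:
  triangular load, peak 40.25 at the fixed end: w₀L⁴/(30EI) = 2114/EI
  clockwise couple 129 at a = 1.58: M₀a(2L − a)/(2EI) = 1123/EI
  δ_0 = 3237/EI
Tip deflection under a unit load at B: L³/(3EI) = 83.35/EI.
With EI = 62000 kN·m²: δ_0 = 0.052203 m and δ_{BB} = 0.001344 m/kN.
Compatibility — the beam at B must follow the support down by 0.03 m: δ_0 − R_B·δ_{BB} = 0.03, so R_B = (0.052203 − 0.03)/0.001344 = 16.52 kN.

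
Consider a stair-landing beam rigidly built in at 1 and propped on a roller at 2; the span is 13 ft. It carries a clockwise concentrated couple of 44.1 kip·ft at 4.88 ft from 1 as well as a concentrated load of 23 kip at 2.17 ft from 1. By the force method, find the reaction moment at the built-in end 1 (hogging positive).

M_1 = 41.87 kip·ft

Release the roller at 2. Primary structure: cantilever fixed at 1.
Deflection at 2 on the released cantilever, summing each load's contribution:
  clockwise couple 44.1 at a = 4.88: M₀a(2L − a)/(2EI) = 2273/EI
  point load 23 at a = 2.17: Pa²(3L − a)/(6EI) = 664.8/EI
  δ_0 = 2937/EI
Flexibility coefficient — unit upward force at 2: δ_{22} = L³/(3EI) = 732.3/EI.
Compatibility at 2: δ_0 − R_2·δ_{22} = 0, so R_2 = 2937/732.3 = 4.011 kip.
Moment equilibrium about 1: M_1 = Σ(load moments about 1) − R_2·L = 94.01 − 4.011×13 = 41.87 kip·ft.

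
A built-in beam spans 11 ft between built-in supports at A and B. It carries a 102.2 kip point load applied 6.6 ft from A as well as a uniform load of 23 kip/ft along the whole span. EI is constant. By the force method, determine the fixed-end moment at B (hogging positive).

M_B = 393.8 kip·ft

Release both end moments; the primary structure is a simply-supported span AB with redundants M_A and M_B.
On the primary (simply-supported) span, the end slopes from the loading are:
  at A: point load 102.2 at a = 6.6: Pab(L + b)/(6LEI) = 692.5/EI
  at B: point load 102.2 at a = 6.6: Pab(L + a)/(6LEI) = 791.4/EI
  at A: UDL 23: wL³/(24EI) = 1276/EI
  at B: UDL 23: wL³/(24EI) = 1276/EI
  θ_A0 = 1968/EI,  θ_B0 = 2067/EI
Flexibility coefficients: a unit moment at one end gives L/(3EI) there and L/(6EI) at the far end, so f₁₁ = f₂₂ = 3.667/EI and f₁₂ = f₂₁ = 1.833/EI.
Compatibility — zero rotation at each built-in end:
  3.667 M_A + 1.833 M_B = 1968
  1.833 M_A + 3.667 M_B = 2067
Solving the pair gives M_A = 339.8 kip·ft and M_B = 393.8 kip·ft (hogging).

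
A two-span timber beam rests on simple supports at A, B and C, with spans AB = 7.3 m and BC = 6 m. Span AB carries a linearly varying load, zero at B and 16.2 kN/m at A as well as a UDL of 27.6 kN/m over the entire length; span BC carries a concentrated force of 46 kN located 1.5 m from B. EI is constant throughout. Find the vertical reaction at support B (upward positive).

Take M_B as the redundant. Released structure: two simple spans AB and BC with a hinge at B.
Rotations at B on the released spans (each span's end-slope, ×1/EI):
  span AB: triangular load, peak 16.2: 7w₀L³/(360EI) = 122.5/EI
  span AB: UDL 27.6: wL³/(24EI) = 447.4/EI
  span BC: point load 46 at a = 1.5: Pab(L + b)/(6LEI) = 90.56/EI
  relative rotation θ_0 = (569.9 + 90.56)/EI = 660.5/EI
A unit hogging moment at B produces rotation L₁/(3EI) + L₂/(3EI) = 4.433/EI.
Compatibility: M_B·(L₁+L₂)/(3EI) = θ_0, giving M_B = 149 kN·m (hogging).
Span AB, ΣM about A with M_B applied at B: R_B^{AB}·7.3 = 879.3 + 149, so R_B^{AB} = 140.9 kN and R_A = 260.6 − 140.9 = 119.8 kN.
Span BC, ΣM about C: R_B^{BC}·6 = 207 + 149, so R_B^{BC} = 59.33 kN and R_C = 46 − 59.33 = -13.33 kN.
R_B = 140.9 + 59.33 = 200.2 kN.

R_B = 200.2 kN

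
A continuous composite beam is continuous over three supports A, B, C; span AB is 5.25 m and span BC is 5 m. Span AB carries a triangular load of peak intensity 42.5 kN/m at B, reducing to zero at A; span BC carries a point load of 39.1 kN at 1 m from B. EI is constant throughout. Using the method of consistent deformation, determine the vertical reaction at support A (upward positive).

Release continuity at B by inserting a hinge; the redundant is the internal moment M_B. The primary structure is two simply-supported spans AB and BC.
Rotations at B on the released spans (each span's end-slope, ×1/EI):
  span AB: triangular load, peak 42.5: w₀L³/(45EI) = 136.7/EI
  span BC: point load 39.1 at a = 1: Pab(L + b)/(6LEI) = 46.92/EI
  relative rotation θ_0 = (136.7 + 46.92)/EI = 183.6/EI
A unit hogging moment at B produces rotation L₁/(3EI) + L₂/(3EI) = 3.417/EI.
Slope continuity at B: θ_0 = M_B·3.417/EI, so M_B = 183.6/3.417 = 53.73 kN·m (hogging).
Span AB, ΣM about A with M_B applied at B: R_B^{AB}·5.25 = 390.5 + 53.73, so R_B^{AB} = 84.61 kN and R_A = 111.6 − 84.61 = 26.95 kN.

R_A = 26.95 kN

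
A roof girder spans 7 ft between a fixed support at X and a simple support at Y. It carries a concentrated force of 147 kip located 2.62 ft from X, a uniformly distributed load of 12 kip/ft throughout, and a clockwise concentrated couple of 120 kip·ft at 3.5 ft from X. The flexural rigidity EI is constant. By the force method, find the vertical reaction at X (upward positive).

Release the roller at Y. Primary structure: cantilever fixed at X.
Deflection at Y on the released cantilever, summing each load's contribution:
  point load 147 at a = 2.62: Pa²(3L − a)/(6EI) = 3091/EI
  UDL 12: wL⁴/(8EI) = 3602/EI
  clockwise couple 120 at a = 3.5: M₀a(2L − a)/(2EI) = 2205/EI
  δ_0 = 8898/EI
Tip deflection under a unit load at Y: L³/(3EI) = 114.3/EI.
The prop prevents deflection at Y: R_Y = δ_0/δ_{YY} = 8898/114.3 = 77.82 kip.
Vertical equilibrium: R_X = ΣP − R_Y = 231 − 77.82 = 153.2 kip.

R_X = 153.2 kip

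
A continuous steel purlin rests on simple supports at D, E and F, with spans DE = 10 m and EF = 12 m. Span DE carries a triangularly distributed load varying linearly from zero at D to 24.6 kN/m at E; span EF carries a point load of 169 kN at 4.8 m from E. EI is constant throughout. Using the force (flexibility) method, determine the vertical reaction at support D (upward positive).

Insert a hinge at E; M_E is the redundant, and each span becomes simply supported.
End slopes at the hinge E, treating each span as simply supported:
  span DE: triangular load, peak 24.6: w₀L³/(45EI) = 546.7/EI
  span EF: point load 169 at a = 4.8: Pab(L + b)/(6LEI) = 1558/EI
  relative rotation θ_0 = (546.7 + 1558)/EI = 2104/EI
A unit hogging moment at E produces rotation L₁/(3EI) + L₂/(3EI) = 7.333/EI.
Compatibility: M_E·(L₁+L₂)/(3EI) = θ_0, giving M_E = 286.9 kN·m (hogging).
Span DE, ΣM about D with M_E applied at E: R_E^{DE}·10 = 820 + 286.9, so R_E^{DE} = 110.7 kN and R_D = 123 − 110.7 = 12.31 kN.

R_D = 12.31 kN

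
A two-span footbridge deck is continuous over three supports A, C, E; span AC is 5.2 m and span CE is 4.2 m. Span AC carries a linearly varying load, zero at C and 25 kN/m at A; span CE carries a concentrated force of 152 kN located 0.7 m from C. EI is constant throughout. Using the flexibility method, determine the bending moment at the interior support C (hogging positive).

M_C = 58.13 kN·m

Insert a hinge at C; M_C is the redundant, and each span becomes simply supported.
End slopes at the hinge C, treating each span as simply supported:
  span AC: triangular load, peak 25: 7w₀L³/(360EI) = 68.35/EI
  span CE: point load 152 at a = 0.7: Pab(L + b)/(6LEI) = 113.8/EI
  relative rotation θ_0 = (68.35 + 113.8)/EI = 182.1/EI
A unit hogging moment at C produces rotation L₁/(3EI) + L₂/(3EI) = 3.133/EI.
Slope continuity at C: θ_0 = M_C·3.133/EI, so M_C = 182.1/3.133 = 58.13 kN·m (hogging).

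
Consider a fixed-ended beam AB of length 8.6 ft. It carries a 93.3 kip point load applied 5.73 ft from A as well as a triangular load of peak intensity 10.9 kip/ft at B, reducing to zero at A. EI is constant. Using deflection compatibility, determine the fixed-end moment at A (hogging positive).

Take the two fixed-end moments M_A, M_B as redundants; the released structure is the simple span AB.
On the primary (simply-supported) span, the end slopes from the loading are:
  at A: point load 93.3 at a = 5.73: Pab(L + b)/(6LEI) = 341.1/EI
  at B: point load 93.3 at a = 5.73: Pab(L + a)/(6LEI) = 426.1/EI
  at A: triangular load, peak 10.9: 7w₀L³/(360EI) = 134.8/EI
  at B: triangular load, peak 10.9: w₀L³/(45EI) = 154.1/EI
  θ_A0 = 475.9/EI,  θ_B0 = 580.2/EI
Flexibility coefficients: a unit moment at one end gives L/(3EI) there and L/(6EI) at the far end, so f₁₁ = f₂₂ = 2.867/EI and f₁₂ = f₂₁ = 1.433/EI.
Compatibility — zero rotation at each built-in end:
  2.867 M_A + 1.433 M_B = 475.9
  1.433 M_A + 2.867 M_B = 580.2
Solving the pair gives M_A = 86.41 kip·ft and M_B = 159.2 kip·ft (hogging).

M_A = 86.41 kip·ft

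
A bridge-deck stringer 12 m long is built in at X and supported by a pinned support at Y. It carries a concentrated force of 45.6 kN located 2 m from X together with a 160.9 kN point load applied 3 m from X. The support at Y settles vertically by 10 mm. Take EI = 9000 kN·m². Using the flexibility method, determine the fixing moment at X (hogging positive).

M_X = 388.3 kN·m

Release the roller at Y. Primary structure: cantilever fixed at X.
Free-end deflection of the primary structure under the applied loading (downward +):
  point load 45.6 at a = 2: Pa²(3L − a)/(6EI) = 1034/EI
  point load 160.9 at a = 3: Pa²(3L − a)/(6EI) = 7965/EI
  δ_0 = 8998/EI
Tip deflection under a unit load at Y: L³/(3EI) = 576/EI.
With EI = 9000 kN·m²: δ_0 = 0.99979 m and δ_{YY} = 0.064 m/kN.
Compatibility — the beam at Y must follow the support down by 0.01 m: δ_0 − R_Y·δ_{YY} = 0.01, so R_Y = (0.99979 − 0.01)/0.064 = 15.47 kN.
Moment equilibrium about X: M_X = Σ(load moments about X) − R_Y·L = 573.9 − 15.47×12 = 388.3 kN·m.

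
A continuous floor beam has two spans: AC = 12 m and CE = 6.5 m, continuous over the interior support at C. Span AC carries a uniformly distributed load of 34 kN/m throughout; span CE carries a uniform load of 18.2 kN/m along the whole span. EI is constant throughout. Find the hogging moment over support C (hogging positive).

M_C = 430.7 kN·m

Insert a hinge at C; M_C is the redundant, and each span becomes simply supported.
Discontinuity in slope at C on the released structure — sum the simple-span end rotations:
  span AC: UDL 34: wL³/(24EI) = 2448/EI
  span CE: UDL 18.2: wL³/(24EI) = 208.3/EI
  relative rotation θ_0 = (2448 + 208.3)/EI = 2656/EI
A unit hogging moment at C produces rotation L₁/(3EI) + L₂/(3EI) = 6.167/EI.
Compatibility: M_C·(L₁+L₂)/(3EI) = θ_0, giving M_C = 430.7 kN·m (hogging).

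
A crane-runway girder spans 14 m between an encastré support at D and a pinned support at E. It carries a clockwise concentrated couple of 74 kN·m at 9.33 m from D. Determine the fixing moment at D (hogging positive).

Release the roller at E. Primary structure: cantilever fixed at D.
Deflection at E on the released cantilever, summing each load's contribution:
  clockwise couple 74 at a = 9.33: M₀a(2L − a)/(2EI) = 6445/EI
Tip deflection under a unit load at E: L³/(3EI) = 914.7/EI.
The prop prevents deflection at E: R_E = δ_0/δ_{EE} = 6445/914.7 = 7.046 kN.
Moment equilibrium about D: M_D = Σ(load moments about D) − R_E·L = 74 − 7.046×14 = -24.65 kN·m.

M_D = -24.65 kN·m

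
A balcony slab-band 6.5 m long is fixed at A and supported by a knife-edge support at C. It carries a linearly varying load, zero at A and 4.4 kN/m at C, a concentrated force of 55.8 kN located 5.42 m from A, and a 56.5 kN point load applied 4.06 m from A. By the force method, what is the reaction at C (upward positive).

R_C = 76.07 kN

Remove the prop at C; the released (primary) structure is a cantilever built in at A.
Primary-structure tip deflection at C by superposition:
  triangular load, peak 4.4 at the free end: 11w₀L⁴/(120EI) = 720/EI
  point load 55.8 at a = 5.42: Pa²(3L − a)/(6EI) = 3847/EI
  point load 56.5 at a = 4.06: Pa²(3L − a)/(6EI) = 2397/EI
  δ_0 = 6963/EI
Flexibility coefficient — unit upward force at C: δ_{CC} = L³/(3EI) = 91.54/EI.
The prop prevents deflection at C: R_C = δ_0/δ_{CC} = 6963/91.54 = 76.07 kN.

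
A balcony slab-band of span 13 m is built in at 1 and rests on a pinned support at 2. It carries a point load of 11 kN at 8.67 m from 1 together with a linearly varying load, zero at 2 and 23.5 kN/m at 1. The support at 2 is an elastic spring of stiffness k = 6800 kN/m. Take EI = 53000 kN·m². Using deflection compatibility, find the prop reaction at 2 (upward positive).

Choose R_2 as the redundant. The primary structure is the cantilever fixed at 1.
Primary-structure tip deflection at 2 by superposition:
  point load 11 at a = 8.67: Pa²(3L − a)/(6EI) = 4180/EI
  triangular load, peak 23.5 at the fixed end: w₀L⁴/(30EI) = 22373/EI
  δ_0 = 26553/EI
Flexibility coefficient — unit upward force at 2: δ_{22} = L³/(3EI) = 732.3/EI.
With EI = 53000 kN·m²: δ_0 = 0.50099 m and δ_{22} = 0.013818 m/kN.
Compatibility — the spring shortens by R_2/k under the reaction it provides: δ_0 − R_2·δ_{22} = R_2/k. With 1/k = 0.000147 m/kN, R_2 = δ_0 / (δ_{22} + 1/k) = 0.50099 / (0.013818 + 0.000147) = 35.88 kN.

R_2 = 35.88 kN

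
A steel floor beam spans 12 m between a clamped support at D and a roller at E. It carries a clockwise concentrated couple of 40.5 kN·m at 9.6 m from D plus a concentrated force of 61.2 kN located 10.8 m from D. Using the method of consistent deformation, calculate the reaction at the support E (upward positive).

R_E = 56.91 kN

Release the roller at E. Primary structure: cantilever fixed at D.
Free-end deflection of the primary structure under the applied loading (downward +):
  clockwise couple 40.5 at a = 9.6: M₀a(2L − a)/(2EI) = 2799/EI
  point load 61.2 at a = 10.8: Pa²(3L − a)/(6EI) = 29981/EI
  δ_0 = 32781/EI
Flexibility coefficient — unit upward force at E: δ_{EE} = L³/(3EI) = 576/EI.
Compatibility at E: δ_0 − R_E·δ_{EE} = 0, so R_E = 32781/576 = 56.91 kN.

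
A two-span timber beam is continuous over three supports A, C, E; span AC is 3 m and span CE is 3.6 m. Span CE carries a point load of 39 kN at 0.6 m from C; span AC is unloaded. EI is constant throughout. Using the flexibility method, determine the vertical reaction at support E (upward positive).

R_E = 3.792 kN

Insert a hinge at C; M_C is the redundant, and each span becomes simply supported.
Rotations at C on the released spans (each span's end-slope, ×1/EI):
  span CE: point load 39 at a = 0.6: Pab(L + b)/(6LEI) = 21.45/EI
  relative rotation θ_0 = (0 + 21.45)/EI = 21.45/EI
A unit hogging moment at C produces rotation L₁/(3EI) + L₂/(3EI) = 2.2/EI.
Slope continuity at C: θ_0 = M_C·2.2/EI, so M_C = 21.45/2.2 = 9.75 kN·m (hogging).
Span CE, ΣM about E: R_C^{CE}·3.6 = 117 + 9.75, so R_C^{CE} = 35.21 kN and R_E = 39 − 35.21 = 3.792 kN.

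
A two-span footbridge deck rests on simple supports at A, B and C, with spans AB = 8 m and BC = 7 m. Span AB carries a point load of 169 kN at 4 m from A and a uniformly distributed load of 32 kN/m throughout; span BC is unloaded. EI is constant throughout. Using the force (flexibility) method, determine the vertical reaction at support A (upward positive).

R_A = 178.5 kN

Insert a hinge at B; M_B is the redundant, and each span becomes simply supported.
End slopes at the hinge B, treating each span as simply supported:
  span AB: point load 169 at a = 4: Pab(L + a)/(6LEI) = 676/EI
  span AB: UDL 32: wL³/(24EI) = 682.7/EI
  relative rotation θ_0 = (1359 + 0)/EI = 1359/EI
A unit hogging moment at B produces rotation L₁/(3EI) + L₂/(3EI) = 5/EI.
Compatibility: M_B·(L₁+L₂)/(3EI) = θ_0, giving M_B = 271.7 kN·m (hogging).
Span AB, ΣM about A with M_B applied at B: R_B^{AB}·8 = 1700 + 271.7, so R_B^{AB} = 246.5 kN and R_A = 425 − 246.5 = 178.5 kN.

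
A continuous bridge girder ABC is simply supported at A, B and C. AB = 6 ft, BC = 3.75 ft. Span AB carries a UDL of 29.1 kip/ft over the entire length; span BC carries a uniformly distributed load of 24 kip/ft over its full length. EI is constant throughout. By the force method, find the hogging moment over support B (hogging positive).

Insert a hinge at B; M_B is the redundant, and each span becomes simply supported.
Discontinuity in slope at B on the released structure — sum the simple-span end rotations:
  span AB: UDL 29.1: wL³/(24EI) = 261.9/EI
  span BC: UDL 24: wL³/(24EI) = 52.73/EI
  relative rotation θ_0 = (261.9 + 52.73)/EI = 314.6/EI
A unit hogging moment at B produces rotation L₁/(3EI) + L₂/(3EI) = 3.25/EI.
Compatibility: M_B·(L₁+L₂)/(3EI) = θ_0, giving M_B = 96.81 kip·ft (hogging).

M_B = 96.81 kip·ft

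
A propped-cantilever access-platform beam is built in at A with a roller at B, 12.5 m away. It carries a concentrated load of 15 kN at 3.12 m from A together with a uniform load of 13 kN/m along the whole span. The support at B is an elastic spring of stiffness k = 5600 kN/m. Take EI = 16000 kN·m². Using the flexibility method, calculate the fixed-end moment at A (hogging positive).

M_A = 288 kN·m

Take the reaction at B as the redundant and release it; the primary structure is a cantilever fixed at A.
Free-end deflection of the primary structure under the applied loading (downward +):
  point load 15 at a = 3.12: Pa²(3L − a)/(6EI) = 836.7/EI
  UDL 13: wL⁴/(8EI) = 39673/EI
  δ_0 = 40510/EI
Flexibility coefficient — unit upward force at B: δ_{BB} = L³/(3EI) = 651/EI.
With EI = 16000 kN·m²: δ_0 = 2.5318 m and δ_{BB} = 0.04069 m/kN.
Compatibility — the spring shortens by R_B/k under the reaction it provides: δ_0 − R_B·δ_{BB} = R_B/k. With 1/k = 0.000179 m/kN, R_B = δ_0 / (δ_{BB} + 1/k) = 2.5318 / (0.04069 + 0.000179) = 61.95 kN.
Moment equilibrium about A: M_A = Σ(load moments about A) − R_B·L = 1062 − 61.95×12.5 = 288 kN·m.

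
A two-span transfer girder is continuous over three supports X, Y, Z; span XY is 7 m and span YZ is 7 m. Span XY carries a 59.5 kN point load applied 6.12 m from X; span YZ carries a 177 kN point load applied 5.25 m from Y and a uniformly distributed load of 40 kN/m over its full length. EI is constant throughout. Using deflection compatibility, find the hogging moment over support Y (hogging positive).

M_Y = 216.5 kN·m

Insert a hinge at Y; M_Y is the redundant, and each span becomes simply supported.
Discontinuity in slope at Y on the released structure — sum the simple-span end rotations:
  span XY: point load 59.5 at a = 6.12: Pab(L + a)/(6LEI) = 100.1/EI
  span YZ: point load 177 at a = 5.25: Pab(L + b)/(6LEI) = 338.8/EI
  span YZ: UDL 40: wL³/(24EI) = 571.7/EI
  relative rotation θ_0 = (100.1 + 910.5)/EI = 1011/EI
A unit hogging moment at Y produces rotation L₁/(3EI) + L₂/(3EI) = 4.667/EI.
Compatibility: M_Y·(L₁+L₂)/(3EI) = θ_0, giving M_Y = 216.5 kN·m (hogging).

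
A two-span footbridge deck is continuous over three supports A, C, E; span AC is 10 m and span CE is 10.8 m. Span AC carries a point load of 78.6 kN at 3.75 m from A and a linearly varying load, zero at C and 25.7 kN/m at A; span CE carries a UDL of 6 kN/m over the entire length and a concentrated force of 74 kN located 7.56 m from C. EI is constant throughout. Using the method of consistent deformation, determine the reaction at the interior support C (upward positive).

Release continuity at C by inserting a hinge; the redundant is the internal moment M_C. The primary structure is two simply-supported spans AC and CE.
Rotations at C on the released spans (each span's end-slope, ×1/EI):
  span AC: point load 78.6 at a = 3.75: Pab(L + a)/(6LEI) = 422.2/EI
  span AC: triangular load, peak 25.7: 7w₀L³/(360EI) = 499.7/EI
  span CE: UDL 6: wL³/(24EI) = 314.9/EI
  span CE: point load 74 at a = 7.56: Pab(L + b)/(6LEI) = 392.7/EI
  relative rotation θ_0 = (921.9 + 707.7)/EI = 1630/EI
A unit hogging moment at C produces rotation L₁/(3EI) + L₂/(3EI) = 6.933/EI.
Slope continuity at C: θ_0 = M_C·6.933/EI, so M_C = 1630/6.933 = 235 kN·m (hogging).
Span AC, ΣM about A with M_C applied at C: R_C^{AC}·10 = 723.1 + 235, so R_C^{AC} = 95.81 kN and R_A = 207.1 − 95.81 = 111.3 kN.
Span CE, ΣM about E: R_C^{CE}·10.8 = 589.7 + 235, so R_C^{CE} = 76.36 kN and R_E = 138.8 − 76.36 = 62.44 kN.
R_C = 95.81 + 76.36 = 172.2 kN.

R_C = 172.2 kN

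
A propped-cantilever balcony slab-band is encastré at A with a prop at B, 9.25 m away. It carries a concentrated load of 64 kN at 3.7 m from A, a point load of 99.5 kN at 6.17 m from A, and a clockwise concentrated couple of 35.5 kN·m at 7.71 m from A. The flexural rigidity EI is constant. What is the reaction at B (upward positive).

Choose R_B as the redundant. The primary structure is the cantilever fixed at A.
Free-end deflection of the primary structure under the applied loading (downward +):
  point load 64 at a = 3.7: Pa²(3L − a)/(6EI) = 3512/EI
  point load 99.5 at a = 6.17: Pa²(3L − a)/(6EI) = 13624/EI
  clockwise couple 35.5 at a = 7.71: M₀a(2L − a)/(2EI) = 1477/EI
  δ_0 = 18612/EI
Flexibility coefficient — unit upward force at B: δ_{BB} = L³/(3EI) = 263.8/EI.
Compatibility at B: δ_0 − R_B·δ_{BB} = 0, so R_B = 18612/263.8 = 70.55 kN.

R_B = 70.55 kN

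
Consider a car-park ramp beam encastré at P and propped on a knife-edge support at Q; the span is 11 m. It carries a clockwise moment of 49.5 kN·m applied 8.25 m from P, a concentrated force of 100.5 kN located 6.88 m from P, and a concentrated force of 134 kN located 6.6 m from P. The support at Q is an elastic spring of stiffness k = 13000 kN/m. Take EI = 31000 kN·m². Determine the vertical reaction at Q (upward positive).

Choose R_Q as the redundant. The primary structure is the cantilever fixed at P.
Downward deflection at the released point Q due to the loads:
  clockwise couple 49.5 at a = 8.25: M₀a(2L − a)/(2EI) = 2808/EI
  point load 100.5 at a = 6.88: Pa²(3L − a)/(6EI) = 20709/EI
  point load 134 at a = 6.6: Pa²(3L − a)/(6EI) = 25683/EI
  δ_0 = 49200/EI
Flexibility coefficient — unit upward force at Q: δ_{QQ} = L³/(3EI) = 443.7/EI.
With EI = 31000 kN·m²: δ_0 = 1.5871 m and δ_{QQ} = 0.014312 m/kN.
Compatibility — the spring shortens by R_Q/k under the reaction it provides: δ_0 − R_Q·δ_{QQ} = R_Q/k. With 1/k = 0.000077 m/kN, R_Q = δ_0 / (δ_{QQ} + 1/k) = 1.5871 / (0.014312 + 0.000077) = 110.3 kN.

R_Q = 110.3 kN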